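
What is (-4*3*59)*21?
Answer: -14868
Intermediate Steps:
(-4*3*59)*21 = -12*59*21 = -708*21 = -14868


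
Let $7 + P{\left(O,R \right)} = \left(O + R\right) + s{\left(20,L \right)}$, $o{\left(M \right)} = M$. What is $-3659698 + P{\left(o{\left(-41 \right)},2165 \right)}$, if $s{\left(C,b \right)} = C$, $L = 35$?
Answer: $-3657561$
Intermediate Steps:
$P{\left(O,R \right)} = 13 + O + R$ ($P{\left(O,R \right)} = -7 + \left(\left(O + R\right) + 20\right) = -7 + \left(20 + O + R\right) = 13 + O + R$)
$-3659698 + P{\left(o{\left(-41 \right)},2165 \right)} = -3659698 + \left(13 - 41 + 2165\right) = -3659698 + 2137 = -3657561$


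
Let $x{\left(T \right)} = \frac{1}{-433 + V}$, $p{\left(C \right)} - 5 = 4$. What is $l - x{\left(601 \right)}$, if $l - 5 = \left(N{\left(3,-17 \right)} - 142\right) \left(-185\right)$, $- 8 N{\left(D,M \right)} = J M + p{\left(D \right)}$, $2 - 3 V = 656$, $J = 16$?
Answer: $\frac{105165803}{5208} \approx 20193.0$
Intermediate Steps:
$V = -218$ ($V = \frac{2}{3} - \frac{656}{3} = -218$)
$p{\left(C \right)} = 9$ ($p{\left(C \right)} = 5 + 4 = 9$)
$x{\left(T \right)} = - \frac{1}{651}$ ($x{\left(T \right)} = \frac{1}{-433 - 218} = \frac{1}{-651} = - \frac{1}{651}$)
$N{\left(D,M \right)} = - \frac{9}{8} - 2 M$ ($N{\left(D,M \right)} = - \frac{16 M + 9}{8} = - \frac{9 + 16 M}{8} = - \frac{9}{8} - 2 M$)
$l = \frac{161545}{8}$ ($l = 5 + \left(\left(- \frac{9}{8} - -34\right) - 142\right) \left(-185\right) = 5 + \left(\left(- \frac{9}{8} + 34\right) - 142\right) \left(-185\right) = 5 + \left(\frac{263}{8} - 142\right) \left(-185\right) = 5 - - \frac{161505}{8} = 5 + \frac{161505}{8} = \frac{161545}{8} \approx 20193.0$)
$l - x{\left(601 \right)} = \frac{161545}{8} - - \frac{1}{651} = \frac{161545}{8} + \frac{1}{651} = \frac{105165803}{5208}$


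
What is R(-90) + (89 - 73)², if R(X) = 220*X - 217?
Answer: -19761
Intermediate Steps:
R(X) = -217 + 220*X
R(-90) + (89 - 73)² = (-217 + 220*(-90)) + (89 - 73)² = (-217 - 19800) + 16² = -20017 + 256 = -19761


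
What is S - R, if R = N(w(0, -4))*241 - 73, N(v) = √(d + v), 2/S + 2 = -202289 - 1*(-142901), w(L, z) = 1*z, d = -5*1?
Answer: 2167734/29695 - 723*I ≈ 73.0 - 723.0*I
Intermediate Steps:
d = -5
w(L, z) = z
S = -1/29695 (S = 2/(-2 + (-202289 - 1*(-142901))) = 2/(-2 + (-202289 + 142901)) = 2/(-2 - 59388) = 2/(-59390) = 2*(-1/59390) = -1/29695 ≈ -3.3676e-5)
N(v) = √(-5 + v)
R = -73 + 723*I (R = √(-5 - 4)*241 - 73 = √(-9)*241 - 73 = (3*I)*241 - 73 = 723*I - 73 = -73 + 723*I ≈ -73.0 + 723.0*I)
S - R = -1/29695 - (-73 + 723*I) = -1/29695 + (73 - 723*I) = 2167734/29695 - 723*I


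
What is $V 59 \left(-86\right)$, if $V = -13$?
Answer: $65962$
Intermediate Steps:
$V 59 \left(-86\right) = \left(-13\right) 59 \left(-86\right) = \left(-767\right) \left(-86\right) = 65962$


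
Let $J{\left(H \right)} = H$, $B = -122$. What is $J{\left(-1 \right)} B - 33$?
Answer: $89$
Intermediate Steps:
$J{\left(-1 \right)} B - 33 = \left(-1\right) \left(-122\right) - 33 = 122 - 33 = 89$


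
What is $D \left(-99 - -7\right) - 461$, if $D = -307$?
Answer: $27783$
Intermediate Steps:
$D \left(-99 - -7\right) - 461 = - 307 \left(-99 - -7\right) - 461 = - 307 \left(-99 + 7\right) - 461 = \left(-307\right) \left(-92\right) - 461 = 28244 - 461 = 27783$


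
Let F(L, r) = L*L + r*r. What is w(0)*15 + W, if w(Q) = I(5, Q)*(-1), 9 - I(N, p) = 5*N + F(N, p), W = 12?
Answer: 627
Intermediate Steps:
F(L, r) = L² + r²
I(N, p) = 9 - N² - p² - 5*N (I(N, p) = 9 - (5*N + (N² + p²)) = 9 - (N² + p² + 5*N) = 9 + (-N² - p² - 5*N) = 9 - N² - p² - 5*N)
w(Q) = 41 + Q² (w(Q) = (9 - 1*5² - Q² - 5*5)*(-1) = (9 - 1*25 - Q² - 25)*(-1) = (9 - 25 - Q² - 25)*(-1) = (-41 - Q²)*(-1) = 41 + Q²)
w(0)*15 + W = (41 + 0²)*15 + 12 = (41 + 0)*15 + 12 = 41*15 + 12 = 615 + 12 = 627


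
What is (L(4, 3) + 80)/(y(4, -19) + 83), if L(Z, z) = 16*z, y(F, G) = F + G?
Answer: 32/17 ≈ 1.8824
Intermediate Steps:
(L(4, 3) + 80)/(y(4, -19) + 83) = (16*3 + 80)/((4 - 19) + 83) = (48 + 80)/(-15 + 83) = 128/68 = 128*(1/68) = 32/17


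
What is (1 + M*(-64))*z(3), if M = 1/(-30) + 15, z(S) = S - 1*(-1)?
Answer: -57412/15 ≈ -3827.5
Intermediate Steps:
z(S) = 1 + S (z(S) = S + 1 = 1 + S)
M = 449/30 (M = -1/30 + 15 = 449/30 ≈ 14.967)
(1 + M*(-64))*z(3) = (1 + (449/30)*(-64))*(1 + 3) = (1 - 14368/15)*4 = -14353/15*4 = -57412/15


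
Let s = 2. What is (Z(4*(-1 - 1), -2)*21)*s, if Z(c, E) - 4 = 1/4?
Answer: 357/2 ≈ 178.50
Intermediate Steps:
Z(c, E) = 17/4 (Z(c, E) = 4 + 1/4 = 17/4)
(Z(4*(-1 - 1), -2)*21)*s = ((17/4)*21)*2 = (357/4)*2 = 357/2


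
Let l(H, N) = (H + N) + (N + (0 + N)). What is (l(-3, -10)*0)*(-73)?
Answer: 0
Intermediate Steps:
l(H, N) = H + 3*N (l(H, N) = (H + N) + (N + N) = (H + N) + 2*N = H + 3*N)
(l(-3, -10)*0)*(-73) = ((-3 + 3*(-10))*0)*(-73) = ((-3 - 30)*0)*(-73) = -33*0*(-73) = 0*(-73) = 0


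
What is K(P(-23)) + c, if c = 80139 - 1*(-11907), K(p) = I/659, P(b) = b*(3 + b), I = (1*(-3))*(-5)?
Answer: 60658329/659 ≈ 92046.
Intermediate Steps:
I = 15 (I = -3*(-5) = 15)
K(p) = 15/659
c = 92046 (c = 80139 + 11907 = 92046)
K(P(-23)) + c = 15/659 + 92046 = 60658329/659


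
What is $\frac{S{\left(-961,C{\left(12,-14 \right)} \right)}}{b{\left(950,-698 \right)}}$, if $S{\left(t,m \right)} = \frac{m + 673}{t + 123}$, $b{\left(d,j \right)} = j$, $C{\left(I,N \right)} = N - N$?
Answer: $\frac{673}{584924} \approx 0.0011506$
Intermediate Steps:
$C{\left(I,N \right)} = 0$
$S{\left(t,m \right)} = \frac{673 + m}{123 + t}$
$\frac{S{\left(-961,C{\left(12,-14 \right)} \right)}}{b{\left(950,-698 \right)}} = \frac{\frac{1}{123 - 961} \left(673 + 0\right)}{-698} = \frac{1}{-838} \cdot 673 \left(- \frac{1}{698}\right) = \left(- \frac{1}{838}\right) 673 \left(- \frac{1}{698}\right) = \left(- \frac{673}{838}\right) \left(- \frac{1}{698}\right) = \frac{673}{584924}$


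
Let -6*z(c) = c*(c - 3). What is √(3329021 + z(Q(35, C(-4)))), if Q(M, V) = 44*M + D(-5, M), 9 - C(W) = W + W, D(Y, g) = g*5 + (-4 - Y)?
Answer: √2839103 ≈ 1685.0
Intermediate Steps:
D(Y, g) = -4 - Y + 5*g (D(Y, g) = 5*g + (-4 - Y) = -4 - Y + 5*g)
C(W) = 9 - 2*W (C(W) = 9 - (W + W) = 9 - 2*W)
Q(M, V) = 1 + 49*M (Q(M, V) = 44*M + (-4 - 1*(-5) + 5*M) = 44*M + (-4 + 5 + 5*M) = 44*M + (1 + 5*M) = 1 + 49*M)
z(c) = -c*(-3 + c)/6 (z(c) = -c*(c - 3)/6 = -c*(-3 + c)/6)
√(3329021 + z(Q(35, C(-4)))) = √(3329021 + (1 + 49*35)*(3 - (1 + 49*35))/6) = √(3329021 + (1 + 1715)*(3 - (1 + 1715))/6) = √(3329021 + (⅙)*1716*(3 - 1*1716)) = √(3329021 + (⅙)*1716*(3 - 1716)) = √(3329021 + (⅙)*1716*(-1713)) = √(3329021 - 489918) = √2839103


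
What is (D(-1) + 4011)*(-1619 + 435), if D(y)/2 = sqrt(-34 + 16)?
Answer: -4749024 - 7104*I*sqrt(2) ≈ -4.749e+6 - 10047.0*I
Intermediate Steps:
D(y) = 6*I*sqrt(2) (D(y) = 2*sqrt(-34 + 16) = 2*sqrt(-18) = 2*(3*I*sqrt(2)) = 6*I*sqrt(2))
(D(-1) + 4011)*(-1619 + 435) = (6*I*sqrt(2) + 4011)*(-1619 + 435) = (4011 + 6*I*sqrt(2))*(-1184) = -4749024 - 7104*I*sqrt(2)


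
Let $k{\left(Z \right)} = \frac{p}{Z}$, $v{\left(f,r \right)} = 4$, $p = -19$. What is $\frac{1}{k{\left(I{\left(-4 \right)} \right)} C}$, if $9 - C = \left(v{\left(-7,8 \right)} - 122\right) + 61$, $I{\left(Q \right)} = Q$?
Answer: $\frac{2}{627} \approx 0.0031898$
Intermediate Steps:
$k{\left(Z \right)} = - \frac{19}{Z}$
$C = 66$ ($C = 9 - \left(\left(4 - 122\right) + 61\right) = 9 - \left(-118 + 61\right) = 9 - -57 = 9 + 57 = 66$)
$\frac{1}{k{\left(I{\left(-4 \right)} \right)} C} = \frac{1}{- \frac{19}{-4} \cdot 66} = \frac{1}{\left(-19\right) \left(- \frac{1}{4}\right) 66} = \frac{1}{\frac{19}{4} \cdot 66} = \frac{1}{\frac{627}{2}} = \frac{2}{627}$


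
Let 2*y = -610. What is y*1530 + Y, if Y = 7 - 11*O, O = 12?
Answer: -466775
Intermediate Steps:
y = -305 (y = (1/2)*(-610) = -305)
Y = -125 (Y = 7 - 11*12 = 7 - 132 = -125)
y*1530 + Y = -305*1530 - 125 = -466650 - 125 = -466775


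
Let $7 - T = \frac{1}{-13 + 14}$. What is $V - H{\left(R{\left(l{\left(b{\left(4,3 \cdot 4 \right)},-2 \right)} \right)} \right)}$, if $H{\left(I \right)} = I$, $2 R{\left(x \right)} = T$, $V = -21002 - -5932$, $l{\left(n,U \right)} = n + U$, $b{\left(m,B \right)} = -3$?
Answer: $-15073$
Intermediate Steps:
$T = 6$ ($T = 7 - \frac{1}{-13 + 14} = 7 - 1^{-1} = 7 - 1 = 6$)
$l{\left(n,U \right)} = U + n$
$V = -15070$ ($V = -21002 + 5932 = -15070$)
$R{\left(x \right)} = 3$ ($R{\left(x \right)} = \frac{1}{2} \cdot 6 = 3$)
$V - H{\left(R{\left(l{\left(b{\left(4,3 \cdot 4 \right)},-2 \right)} \right)} \right)} = -15070 - 3 = -15073$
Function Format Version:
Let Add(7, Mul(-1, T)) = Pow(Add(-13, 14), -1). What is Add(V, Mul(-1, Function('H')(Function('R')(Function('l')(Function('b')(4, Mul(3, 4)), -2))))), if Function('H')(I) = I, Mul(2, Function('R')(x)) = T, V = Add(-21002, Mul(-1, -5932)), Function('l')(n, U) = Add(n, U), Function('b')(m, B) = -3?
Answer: -15073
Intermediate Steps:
T = 6 (T = Add(7, Mul(-1, Pow(Add(-13, 14), -1))) = Add(7, Mul(-1, Pow(1, -1))) = Add(7, Mul(-1, 1)) = Add(7, -1) = 6)
Function('l')(n, U) = Add(U, n)
V = -15070 (V = Add(-21002, 5932) = -15070)
Function('R')(x) = 3 (Function('R')(x) = Mul(Rational(1, 2), 6) = 3)
Add(V, Mul(-1, Function('H')(Function('R')(Function('l')(Function('b')(4, Mul(3, 4)), -2))))) = Add(-15070, Mul(-1, 3)) = Add(-15070, -3) = -15073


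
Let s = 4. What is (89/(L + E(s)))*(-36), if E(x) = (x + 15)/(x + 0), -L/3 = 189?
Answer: 12816/2249 ≈ 5.6985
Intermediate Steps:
L = -567 (L = -3*189 = -567)
E(x) = (15 + x)/x
(89/(L + E(s)))*(-36) = (89/(-567 + (15 + 4)/4))*(-36) = (89/(-567 + (¼)*19))*(-36) = (89/(-567 + 19/4))*(-36) = (89/(-2249/4))*(-36) = (89*(-4/2249))*(-36) = -356/2249*(-36) = 12816/2249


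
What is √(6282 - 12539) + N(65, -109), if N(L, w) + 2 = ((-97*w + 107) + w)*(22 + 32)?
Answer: 570832 + I*√6257 ≈ 5.7083e+5 + 79.101*I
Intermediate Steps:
N(L, w) = 5776 - 5184*w (N(L, w) = -2 + ((-97*w + 107) + w)*(22 + 32) = -2 + ((107 - 97*w) + w)*54 = -2 + (107 - 96*w)*54 = -2 + (5778 - 5184*w) = 5776 - 5184*w)
√(6282 - 12539) + N(65, -109) = √(6282 - 12539) + (5776 - 5184*(-109)) = √(-6257) + (5776 + 565056) = I*√6257 + 570832 = 570832 + I*√6257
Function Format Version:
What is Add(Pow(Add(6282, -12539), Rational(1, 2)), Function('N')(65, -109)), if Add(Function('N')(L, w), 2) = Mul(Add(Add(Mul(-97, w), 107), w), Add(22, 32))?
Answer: Add(570832, Mul(I, Pow(6257, Rational(1, 2)))) ≈ Add(5.7083e+5, Mul(79.101, I))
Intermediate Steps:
Function('N')(L, w) = Add(5776, Mul(-5184, w)) (Function('N')(L, w) = Add(-2, Mul(Add(Add(Mul(-97, w), 107), w), Add(22, 32))) = Add(-2, Mul(Add(Add(107, Mul(-97, w)), w), 54)) = Add(-2, Mul(Add(107, Mul(-96, w)), 54)) = Add(-2, Add(5778, Mul(-5184, w))) = Add(5776, Mul(-5184, w)))
Add(Pow(Add(6282, -12539), Rational(1, 2)), Function('N')(65, -109)) = Add(Pow(Add(6282, -12539), Rational(1, 2)), Add(5776, Mul(-5184, -109))) = Add(Pow(-6257, Rational(1, 2)), Add(5776, 565056)) = Add(Mul(I, Pow(6257, Rational(1, 2))), 570832) = Add(570832, Mul(I, Pow(6257, Rational(1, 2))))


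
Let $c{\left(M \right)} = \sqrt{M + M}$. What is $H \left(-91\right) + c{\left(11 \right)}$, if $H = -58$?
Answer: $5278 + \sqrt{22} \approx 5282.7$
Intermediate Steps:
$c{\left(M \right)} = \sqrt{2} \sqrt{M}$ ($c{\left(M \right)} = \sqrt{2 M} = \sqrt{2} \sqrt{M}$)
$H \left(-91\right) + c{\left(11 \right)} = \left(-58\right) \left(-91\right) + \sqrt{2} \sqrt{11} = 5278 + \sqrt{22}$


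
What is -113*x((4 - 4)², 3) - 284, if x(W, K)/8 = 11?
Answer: -10228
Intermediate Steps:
x(W, K) = 88 (x(W, K) = 8*11 = 88)
-113*x((4 - 4)², 3) - 284 = -113*88 - 284 = -9944 - 284 = -10228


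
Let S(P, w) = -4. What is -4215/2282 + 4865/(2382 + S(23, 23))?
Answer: 269665/1356649 ≈ 0.19877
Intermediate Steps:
-4215/2282 + 4865/(2382 + S(23, 23)) = -4215/2282 + 4865/(2382 - 4) = -4215*1/2282 + 4865/2378 = -4215/2282 + 4865*(1/2378) = -4215/2282 + 4865/2378 = 269665/1356649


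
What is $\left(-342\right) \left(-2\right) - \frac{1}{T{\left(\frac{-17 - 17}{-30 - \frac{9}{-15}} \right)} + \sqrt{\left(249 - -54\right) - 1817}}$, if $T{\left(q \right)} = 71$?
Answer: $\frac{4483549}{6555} + \frac{i \sqrt{1514}}{6555} \approx 683.99 + 0.005936 i$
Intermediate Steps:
$\left(-342\right) \left(-2\right) - \frac{1}{T{\left(\frac{-17 - 17}{-30 - \frac{9}{-15}} \right)} + \sqrt{\left(249 - -54\right) - 1817}} = \left(-342\right) \left(-2\right) - \frac{1}{71 + \sqrt{\left(249 - -54\right) - 1817}} = 684 - \frac{1}{71 + \sqrt{\left(249 + 54\right) - 1817}} = 684 - \frac{1}{71 + \sqrt{303 - 1817}} = 684 - \frac{1}{71 + \sqrt{-1514}} = 684 - \frac{1}{71 + i \sqrt{1514}}$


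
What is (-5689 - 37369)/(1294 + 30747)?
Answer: -43058/32041 ≈ -1.3438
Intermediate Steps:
(-5689 - 37369)/(1294 + 30747) = -43058/32041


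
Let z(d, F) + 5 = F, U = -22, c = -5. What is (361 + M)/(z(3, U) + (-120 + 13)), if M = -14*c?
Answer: -431/134 ≈ -3.2164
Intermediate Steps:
z(d, F) = -5 + F
M = 70 (M = -14*(-5) = 70)
(361 + M)/(z(3, U) + (-120 + 13)) = (361 + 70)/((-5 - 22) + (-120 + 13)) = 431/(-27 - 107) = 431/(-134) = 431*(-1/134) = -431/134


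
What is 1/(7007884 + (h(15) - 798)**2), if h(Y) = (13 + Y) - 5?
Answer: 1/7608509 ≈ 1.3143e-7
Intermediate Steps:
h(Y) = 8 + Y
1/(7007884 + (h(15) - 798)**2) = 1/(7007884 + ((8 + 15) - 798)**2) = 1/(7007884 + (23 - 798)**2) = 1/(7007884 + (-775)**2) = 1/(7007884 + 600625) = 1/7608509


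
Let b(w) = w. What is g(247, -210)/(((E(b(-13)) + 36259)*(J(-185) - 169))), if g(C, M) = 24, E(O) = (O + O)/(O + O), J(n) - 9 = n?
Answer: -2/1042475 ≈ -1.9185e-6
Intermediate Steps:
J(n) = 9 + n
E(O) = 1 (E(O) = (2*O)/((2*O)) = (2*O)*(1/(2*O)) = 1)
g(247, -210)/(((E(b(-13)) + 36259)*(J(-185) - 169))) = 24/(((1 + 36259)*((9 - 185) - 169))) = 24/((36260*(-176 - 169))) = 24/((36260*(-345))) = 24/(-12509700) = 24*(-1/12509700) = -2/1042475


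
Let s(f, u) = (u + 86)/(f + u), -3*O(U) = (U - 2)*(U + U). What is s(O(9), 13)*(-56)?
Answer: 5544/29 ≈ 191.17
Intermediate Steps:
O(U) = -2*U*(-2 + U)/3 (O(U) = -(U - 2)*(U + U)/3 = -(-2 + U)*2*U/3 = -2*U*(-2 + U)/3)
s(f, u) = (86 + u)/(f + u)
s(O(9), 13)*(-56) = ((86 + 13)/((⅔)*9*(2 - 1*9) + 13))*(-56) = (99/((⅔)*9*(2 - 9) + 13))*(-56) = (99/((⅔)*9*(-7) + 13))*(-56) = (99/(-42 + 13))*(-56) = (99/(-29))*(-56) = -1/29*99*(-56) = -99/29*(-56) = 5544/29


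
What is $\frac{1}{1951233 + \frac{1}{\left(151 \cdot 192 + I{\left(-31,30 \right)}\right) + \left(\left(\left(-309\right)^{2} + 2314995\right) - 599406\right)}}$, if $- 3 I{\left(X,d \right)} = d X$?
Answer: $\frac{1840372}{3590994578677} \approx 5.125 \cdot 10^{-7}$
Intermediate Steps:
$I{\left(X,d \right)} = - \frac{X d}{3}$ ($I{\left(X,d \right)} = - \frac{d X}{3} = - \frac{X d}{3}$)
$\frac{1}{1951233 + \frac{1}{\left(151 \cdot 192 + I{\left(-31,30 \right)}\right) + \left(\left(\left(-309\right)^{2} + 2314995\right) - 599406\right)}} = \frac{1}{1951233 + \frac{1}{\left(151 \cdot 192 - \left(- \frac{31}{3}\right) 30\right) + \left(\left(\left(-309\right)^{2} + 2314995\right) - 599406\right)}} = \frac{1}{1951233 + \frac{1}{\left(28992 + 310\right) + \left(\left(95481 + 2314995\right) - 599406\right)}} = \frac{1}{1951233 + \frac{1}{29302 + \left(2410476 - 599406\right)}} = \frac{1}{1951233 + \frac{1}{29302 + 1811070}} = \frac{1}{1951233 + \frac{1}{1840372}} = \frac{1}{\frac{3590994578677}{1840372}} = \frac{1840372}{3590994578677}$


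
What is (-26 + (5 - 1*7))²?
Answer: 784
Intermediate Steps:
(-26 + (5 - 1*7))² = (-26 + (5 - 7))² = (-26 - 2)² = (-28)² = 784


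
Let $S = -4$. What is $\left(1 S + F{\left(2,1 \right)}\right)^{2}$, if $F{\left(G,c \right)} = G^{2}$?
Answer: $0$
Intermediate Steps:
$\left(1 S + F{\left(2,1 \right)}\right)^{2} = \left(1 \left(-4\right) + 2^{2}\right)^{2} = \left(-4 + 4\right)^{2} = 0^{2} = 0$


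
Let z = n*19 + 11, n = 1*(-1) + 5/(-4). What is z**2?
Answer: 16129/16 ≈ 1008.1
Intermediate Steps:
n = -9/4 (n = -1 + 5*(-1/4) = -1 - 5/4 = -9/4 ≈ -2.2500)
z = -127/4 (z = -9/4*19 + 11 = -171/4 + 11 = -127/4 ≈ -31.750)
z**2 = (-127/4)**2 = 16129/16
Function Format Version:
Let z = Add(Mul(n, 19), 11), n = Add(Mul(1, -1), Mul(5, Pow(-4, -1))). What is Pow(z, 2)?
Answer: Rational(16129, 16) ≈ 1008.1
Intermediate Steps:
n = Rational(-9, 4) (n = Add(-1, Mul(5, Rational(-1, 4))) = Add(-1, Rational(-5, 4)) = Rational(-9, 4) ≈ -2.2500)
z = Rational(-127, 4) (z = Add(Mul(Rational(-9, 4), 19), 11) = Add(Rational(-171, 4), 11) = Rational(-127, 4) ≈ -31.750)
Pow(z, 2) = Pow(Rational(-127, 4), 2) = Rational(16129, 16)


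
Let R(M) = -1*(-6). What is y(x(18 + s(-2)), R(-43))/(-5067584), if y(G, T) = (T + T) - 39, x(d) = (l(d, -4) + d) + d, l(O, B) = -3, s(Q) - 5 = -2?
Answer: 27/5067584 ≈ 5.3280e-6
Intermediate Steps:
s(Q) = 3 (s(Q) = 5 - 2 = 3)
R(M) = 6
x(d) = -3 + 2*d (x(d) = (-3 + d) + d = -3 + 2*d)
y(G, T) = -39 + 2*T (y(G, T) = 2*T - 39 = -39 + 2*T)
y(x(18 + s(-2)), R(-43))/(-5067584) = (-39 + 2*6)/(-5067584) = (-39 + 12)*(-1/5067584) = -27*(-1/5067584) = 27/5067584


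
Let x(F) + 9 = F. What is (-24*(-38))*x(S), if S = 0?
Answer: -8208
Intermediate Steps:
x(F) = -9 + F
(-24*(-38))*x(S) = (-24*(-38))*(-9 + 0) = 912*(-9) = -8208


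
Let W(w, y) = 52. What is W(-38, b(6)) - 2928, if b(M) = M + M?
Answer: -2876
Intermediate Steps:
b(M) = 2*M
W(-38, b(6)) - 2928 = 52 - 2928 = -2876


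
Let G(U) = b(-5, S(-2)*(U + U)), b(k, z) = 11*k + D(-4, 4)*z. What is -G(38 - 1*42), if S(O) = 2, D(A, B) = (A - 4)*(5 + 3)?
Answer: -969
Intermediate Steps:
D(A, B) = -32 + 8*A (D(A, B) = (-4 + A)*8 = -32 + 8*A)
b(k, z) = -64*z + 11*k (b(k, z) = 11*k + (-32 + 8*(-4))*z = 11*k + (-32 - 32)*z = 11*k - 64*z = -64*z + 11*k)
G(U) = -55 - 256*U (G(U) = -128*(U + U) + 11*(-5) = -128*2*U - 55 = -256*U - 55 = -55 - 256*U)
-G(38 - 1*42) = -(-55 - 256*(38 - 1*42)) = -(-55 - 256*(38 - 42)) = -(-55 - 256*(-4)) = -(-55 + 1024) = -1*969 = -969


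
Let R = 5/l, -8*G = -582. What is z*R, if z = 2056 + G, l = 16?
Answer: 42575/64 ≈ 665.23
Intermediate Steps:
G = 291/4 (G = -⅛*(-582) = 291/4 ≈ 72.750)
z = 8515/4 (z = 2056 + 291/4 = 8515/4 ≈ 2128.8)
R = 5/16 ≈ 0.31250
z*R = (8515/4)*(5/16) = 42575/64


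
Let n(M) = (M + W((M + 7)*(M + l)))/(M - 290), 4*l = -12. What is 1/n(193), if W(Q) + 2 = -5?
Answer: -97/186 ≈ -0.52151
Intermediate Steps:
l = -3 (l = (¼)*(-12) = -3)
W(Q) = -7 (W(Q) = -2 - 5 = -7)
n(M) = (-7 + M)/(-290 + M) (n(M) = (M - 7)/(M - 290) = (-7 + M)/(-290 + M))
1/n(193) = 1/((-7 + 193)/(-290 + 193)) = 1/(186/(-97)) = 1/(-1/97*186) = 1/(-186/97) = -97/186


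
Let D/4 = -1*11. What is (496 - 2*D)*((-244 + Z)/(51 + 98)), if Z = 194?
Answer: -29200/149 ≈ -195.97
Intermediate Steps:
D = -44 (D = 4*(-1*11) = 4*(-11) = -44)
(496 - 2*D)*((-244 + Z)/(51 + 98)) = (496 - 2*(-44))*((-244 + 194)/(51 + 98)) = (496 + 88)*(-50/149) = 584*(-50*1/149) = 584*(-50/149) = -29200/149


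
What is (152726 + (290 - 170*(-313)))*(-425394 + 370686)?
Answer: -11282212008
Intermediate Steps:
(152726 + (290 - 170*(-313)))*(-425394 + 370686) = (152726 + (290 + 53210))*(-54708) = (152726 + 53500)*(-54708) = 206226*(-54708) = -11282212008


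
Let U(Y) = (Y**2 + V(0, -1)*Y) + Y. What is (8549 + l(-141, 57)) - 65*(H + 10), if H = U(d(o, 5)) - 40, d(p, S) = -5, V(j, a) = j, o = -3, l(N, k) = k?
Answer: 9256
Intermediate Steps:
U(Y) = Y + Y**2 (U(Y) = (Y**2 + 0*Y) + Y = (Y**2 + 0) + Y = Y**2 + Y = Y + Y**2)
H = -20 (H = -5*(1 - 5) - 40 = -5*(-4) - 40 = 20 - 40 = -20)
(8549 + l(-141, 57)) - 65*(H + 10) = (8549 + 57) - 65*(-20 + 10) = 8606 - 65*(-10) = 8606 - 1*(-650) = 8606 + 650 = 9256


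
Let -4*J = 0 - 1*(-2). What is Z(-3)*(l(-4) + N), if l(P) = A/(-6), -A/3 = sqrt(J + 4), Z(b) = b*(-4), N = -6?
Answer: -72 + 3*sqrt(14) ≈ -60.775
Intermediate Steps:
J = -1/2 (J = -(0 - 1*(-2))/4 = -(0 + 2)/4 = -1/4*2 = -1/2 ≈ -0.50000)
Z(b) = -4*b
A = -3*sqrt(14)/2 (A = -3*sqrt(-1/2 + 4) = -3*sqrt(14)/2 ≈ -5.6125)
l(P) = sqrt(14)/4 (l(P) = -3*sqrt(14)/2/(-6) = -3*sqrt(14)/2*(-1/6) = sqrt(14)/4)
Z(-3)*(l(-4) + N) = (-4*(-3))*(sqrt(14)/4 - 6) = 12*(-6 + sqrt(14)/4) = -72 + 3*sqrt(14)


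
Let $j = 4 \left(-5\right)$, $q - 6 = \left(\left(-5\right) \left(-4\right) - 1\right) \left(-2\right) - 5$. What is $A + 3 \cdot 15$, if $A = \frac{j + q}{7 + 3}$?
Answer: $\frac{393}{10} \approx 39.3$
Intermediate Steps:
$q = -37$ ($q = 6 + \left(\left(\left(-5\right) \left(-4\right) - 1\right) \left(-2\right) - 5\right) = 6 + \left(\left(20 - 1\right) \left(-2\right) - 5\right) = 6 + \left(19 \left(-2\right) - 5\right) = 6 - 43 = -37$)
$j = -20$
$A = - \frac{57}{10}$ ($A = \frac{-20 - 37}{7 + 3} = - \frac{57}{10} \approx -5.7$)
$A + 3 \cdot 15 = - \frac{57}{10} + 3 \cdot 15 = - \frac{57}{10} + 45 = \frac{393}{10}$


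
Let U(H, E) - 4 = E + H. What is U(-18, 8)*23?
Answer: -138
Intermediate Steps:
U(H, E) = 4 + E + H (U(H, E) = 4 + (E + H) = 4 + E + H)
U(-18, 8)*23 = (4 + 8 - 18)*23 = -6*23 = -138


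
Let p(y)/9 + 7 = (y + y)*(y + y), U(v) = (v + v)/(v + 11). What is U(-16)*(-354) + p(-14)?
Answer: 23637/5 ≈ 4727.4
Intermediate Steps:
U(v) = 2*v/(11 + v) (U(v) = (2*v)/(11 + v) = 2*v/(11 + v))
p(y) = -63 + 36*y² (p(y) = -63 + 9*((y + y)*(y + y)) = -63 + 9*((2*y)*(2*y)) = -63 + 9*(4*y²) = -63 + 36*y²)
U(-16)*(-354) + p(-14) = (2*(-16)/(11 - 16))*(-354) + (-63 + 36*(-14)²) = (2*(-16)/(-5))*(-354) + (-63 + 36*196) = (2*(-16)*(-⅕))*(-354) + (-63 + 7056) = (32/5)*(-354) + 6993 = -11328/5 + 6993 = 23637/5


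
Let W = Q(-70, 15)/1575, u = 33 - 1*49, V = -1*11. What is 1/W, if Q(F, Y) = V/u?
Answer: 25200/11 ≈ 2290.9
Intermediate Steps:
V = -11
u = -16 (u = 33 - 49 = -16)
Q(F, Y) = 11/16 (Q(F, Y) = -11/(-16) = -11*(-1/16) = 11/16)
W = 11/25200 (W = (11/16)/1575 = (11/16)*(1/1575) = 11/25200 ≈ 0.00043651)
1/W = 1/(11/25200) = 25200/11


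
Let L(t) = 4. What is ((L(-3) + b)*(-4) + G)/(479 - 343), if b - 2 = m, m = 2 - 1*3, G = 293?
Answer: 273/136 ≈ 2.0074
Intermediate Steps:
m = -1 (m = 2 - 3 = -1)
b = 1 (b = 2 - 1 = 1)
((L(-3) + b)*(-4) + G)/(479 - 343) = ((4 + 1)*(-4) + 293)/(479 - 343) = (5*(-4) + 293)/136 = (-20 + 293)*(1/136) = 273*(1/136) = 273/136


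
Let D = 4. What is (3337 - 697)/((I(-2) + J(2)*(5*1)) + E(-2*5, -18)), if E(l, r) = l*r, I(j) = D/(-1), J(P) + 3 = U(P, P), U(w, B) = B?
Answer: 880/57 ≈ 15.439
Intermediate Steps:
J(P) = -3 + P
I(j) = -4 (I(j) = 4/(-1) = 4*(-1) = -4)
(3337 - 697)/((I(-2) + J(2)*(5*1)) + E(-2*5, -18)) = (3337 - 697)/((-4 + (-3 + 2)*(5*1)) - 2*5*(-18)) = 2640/((-4 - 1*5) - 10*(-18)) = 2640/((-4 - 5) + 180) = 2640/(-9 + 180) = 2640/171 = 2640*(1/171) = 880/57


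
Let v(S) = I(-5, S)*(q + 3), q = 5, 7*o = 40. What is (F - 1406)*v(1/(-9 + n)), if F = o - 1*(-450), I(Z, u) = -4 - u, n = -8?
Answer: 3565472/119 ≈ 29962.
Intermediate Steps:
o = 40/7 (o = (⅐)*40 = 40/7 ≈ 5.7143)
v(S) = -32 - 8*S (v(S) = (-4 - S)*(5 + 3) = (-4 - S)*8 = -32 - 8*S)
F = 3190/7 (F = 40/7 - 1*(-450) = 40/7 + 450 = 3190/7 ≈ 455.71)
(F - 1406)*v(1/(-9 + n)) = (3190/7 - 1406)*(-32 - 8/(-9 - 8)) = -6652*(-32 - 8/(-17))/7 = -6652*(-32 - 8*(-1/17))/7 = -6652*(-32 + 8/17)/7 = -6652/7*(-536/17) = 3565472/119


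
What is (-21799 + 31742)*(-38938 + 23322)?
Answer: -155269888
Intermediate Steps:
(-21799 + 31742)*(-38938 + 23322) = 9943*(-15616) = -155269888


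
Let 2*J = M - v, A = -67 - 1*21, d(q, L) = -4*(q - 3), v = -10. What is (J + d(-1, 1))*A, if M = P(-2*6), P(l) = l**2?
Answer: -8184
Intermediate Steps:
M = 144 (M = (-2*6)**2 = (-12)**2 = 144)
d(q, L) = 12 - 4*q (d(q, L) = -4*(-3 + q) = 12 - 4*q)
A = -88 (A = -67 - 21 = -88)
J = 77 (J = (144 - 1*(-10))/2 = (144 + 10)/2 = (1/2)*154 = 77)
(J + d(-1, 1))*A = (77 + (12 - 4*(-1)))*(-88) = (77 + (12 + 4))*(-88) = (77 + 16)*(-88) = 93*(-88) = -8184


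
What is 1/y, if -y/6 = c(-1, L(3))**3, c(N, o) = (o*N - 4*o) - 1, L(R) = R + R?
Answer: 1/178746 ≈ 5.5945e-6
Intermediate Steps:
L(R) = 2*R
c(N, o) = -1 - 4*o + N*o (c(N, o) = (N*o - 4*o) - 1 = (-4*o + N*o) - 1 = -1 - 4*o + N*o)
y = 178746 (y = -6*(-1 - 8*3 - 2*3)**3 = -6*(-1 - 4*6 - 1*6)**3 = -6*(-1 - 24 - 6)**3 = -6*(-31)**3 = -6*(-29791) = 178746)
1/y = 1/178746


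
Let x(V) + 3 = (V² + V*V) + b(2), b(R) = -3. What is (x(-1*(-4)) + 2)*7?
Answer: 196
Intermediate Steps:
x(V) = -6 + 2*V² (x(V) = -3 + ((V² + V*V) - 3) = -3 + ((V² + V²) - 3) = -3 + (2*V² - 3) = -3 + (-3 + 2*V²) = -6 + 2*V²)
(x(-1*(-4)) + 2)*7 = ((-6 + 2*(-1*(-4))²) + 2)*7 = ((-6 + 2*4²) + 2)*7 = ((-6 + 2*16) + 2)*7 = ((-6 + 32) + 2)*7 = (26 + 2)*7 = 28*7 = 196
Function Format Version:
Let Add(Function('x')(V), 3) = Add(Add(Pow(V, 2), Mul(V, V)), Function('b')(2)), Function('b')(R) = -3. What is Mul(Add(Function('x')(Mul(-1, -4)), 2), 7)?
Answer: 196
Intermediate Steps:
Function('x')(V) = Add(-6, Mul(2, Pow(V, 2))) (Function('x')(V) = Add(-3, Add(Add(Pow(V, 2), Mul(V, V)), -3)) = Add(-3, Add(Add(Pow(V, 2), Pow(V, 2)), -3)) = Add(-3, Add(Mul(2, Pow(V, 2)), -3)) = Add(-3, Add(-3, Mul(2, Pow(V, 2)))) = Add(-6, Mul(2, Pow(V, 2))))
Mul(Add(Function('x')(Mul(-1, -4)), 2), 7) = Mul(Add(Add(-6, Mul(2, Pow(Mul(-1, -4), 2))), 2), 7) = Mul(Add(Add(-6, Mul(2, Pow(4, 2))), 2), 7) = Mul(Add(Add(-6, Mul(2, 16)), 2), 7) = Mul(Add(Add(-6, 32), 2), 7) = Mul(Add(26, 2), 7) = Mul(28, 7) = 196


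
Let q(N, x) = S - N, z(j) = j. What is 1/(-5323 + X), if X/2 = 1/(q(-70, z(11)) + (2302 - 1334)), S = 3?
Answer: -1041/5541241 ≈ -0.00018786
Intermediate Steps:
q(N, x) = 3 - N
X = 2/1041 (X = 2/((3 - 1*(-70)) + (2302 - 1334)) = 2/((3 + 70) + 968) = 2/(73 + 968) = 2/1041 ≈ 0.0019212)
1/(-5323 + X) = 1/(-5323 + 2/1041) = 1/(-5541241/1041) = -1041/5541241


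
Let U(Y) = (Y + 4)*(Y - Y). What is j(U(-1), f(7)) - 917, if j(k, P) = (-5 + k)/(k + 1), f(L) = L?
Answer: -922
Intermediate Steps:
U(Y) = 0 (U(Y) = (4 + Y)*0 = 0)
j(k, P) = (-5 + k)/(1 + k)
j(U(-1), f(7)) - 917 = (-5 + 0)/(1 + 0) - 917 = -5/1 - 917 = 1*(-5) - 917 = -5 - 917 = -922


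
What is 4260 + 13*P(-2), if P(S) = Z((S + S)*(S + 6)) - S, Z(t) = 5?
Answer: 4351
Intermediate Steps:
P(S) = 5 - S
4260 + 13*P(-2) = 4260 + 13*(5 - 1*(-2)) = 4260 + 13*(5 + 2) = 4260 + 13*7 = 4260 + 91 = 4351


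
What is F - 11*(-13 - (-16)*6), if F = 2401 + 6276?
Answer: 7764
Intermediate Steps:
F = 8677
F - 11*(-13 - (-16)*6) = 8677 - 11*(-13 - (-16)*6) = 8677 - 11*(-13 - 1*(-96)) = 8677 - 11*(-13 + 96) = 8677 - 11*83 = 8677 - 913 = 7764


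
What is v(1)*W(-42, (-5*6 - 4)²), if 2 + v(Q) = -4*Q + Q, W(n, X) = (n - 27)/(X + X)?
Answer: 345/2312 ≈ 0.14922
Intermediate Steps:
W(n, X) = (-27 + n)/(2*X) (W(n, X) = (-27 + n)/((2*X)) = (-27 + n)*(1/(2*X)) = (-27 + n)/(2*X))
v(Q) = -2 - 3*Q (v(Q) = -2 + (-4*Q + Q) = -2 - 3*Q)
v(1)*W(-42, (-5*6 - 4)²) = (-2 - 3*1)*((-27 - 42)/(2*((-5*6 - 4)²))) = (-2 - 3)*((½)*(-69)/(-30 - 4)²) = -5*(-69)/(2*((-34)²)) = -5*(-69)/(2*1156) = -5*(-69/2312) = 345/2312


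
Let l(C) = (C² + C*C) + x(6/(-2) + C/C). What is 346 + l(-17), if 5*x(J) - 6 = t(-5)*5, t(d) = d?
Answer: 4601/5 ≈ 920.20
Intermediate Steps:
x(J) = -19/5 (x(J) = 6/5 + (-5*5)/5 = 6/5 + (⅕)*(-25) = 6/5 - 5 = -19/5)
l(C) = -19/5 + 2*C² (l(C) = (C² + C*C) - 19/5 = (C² + C²) - 19/5 = 2*C² - 19/5 = -19/5 + 2*C²)
346 + l(-17) = 346 + (-19/5 + 2*(-17)²) = 346 + (-19/5 + 2*289) = 346 + (-19/5 + 578) = 346 + 2871/5 = 4601/5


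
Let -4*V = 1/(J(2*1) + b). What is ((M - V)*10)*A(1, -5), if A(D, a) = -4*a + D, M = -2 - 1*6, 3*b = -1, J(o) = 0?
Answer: -3675/2 ≈ -1837.5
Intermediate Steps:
b = -⅓ (b = (⅓)*(-1) = -⅓ ≈ -0.33333)
M = -8 (M = -2 - 6 = -8)
V = ¾ (V = -1/(4*(0 - ⅓)) = -1/(4*(-⅓)) = -¼*(-3) = ¾ ≈ 0.75000)
A(D, a) = D - 4*a
((M - V)*10)*A(1, -5) = ((-8 - 1*¾)*10)*(1 - 4*(-5)) = ((-8 - ¾)*10)*(1 + 20) = -35/4*10*21 = -175/2*21 = -3675/2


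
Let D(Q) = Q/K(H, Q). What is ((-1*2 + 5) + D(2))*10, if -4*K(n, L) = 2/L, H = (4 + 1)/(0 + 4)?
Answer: -50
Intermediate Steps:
H = 5/4 ≈ 1.2500
K(n, L) = -1/(2*L)
D(Q) = -2*Q² (D(Q) = Q/((-1/(2*Q))) = Q*(-2*Q) = -2*Q²)
((-1*2 + 5) + D(2))*10 = ((-1*2 + 5) - 2*2²)*10 = ((-2 + 5) - 2*4)*10 = (3 - 8)*10 = -5*10 = -50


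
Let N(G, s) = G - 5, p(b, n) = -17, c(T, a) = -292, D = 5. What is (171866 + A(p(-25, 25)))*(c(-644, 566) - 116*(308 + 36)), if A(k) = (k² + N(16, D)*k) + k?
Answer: -6911742396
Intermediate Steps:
N(G, s) = -5 + G
A(k) = k² + 12*k (A(k) = (k² + (-5 + 16)*k) + k = (k² + 11*k) + k = k² + 12*k)
(171866 + A(p(-25, 25)))*(c(-644, 566) - 116*(308 + 36)) = (171866 - 17*(12 - 17))*(-292 - 116*(308 + 36)) = (171866 - 17*(-5))*(-292 - 116*344) = (171866 + 85)*(-292 - 39904) = 171951*(-40196) = -6911742396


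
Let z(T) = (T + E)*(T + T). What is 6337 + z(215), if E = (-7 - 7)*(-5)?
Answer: 128887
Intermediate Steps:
E = 70 (E = -14*(-5) = 70)
z(T) = 2*T*(70 + T) (z(T) = (T + 70)*(T + T) = (70 + T)*(2*T) = 2*T*(70 + T))
6337 + z(215) = 6337 + 2*215*(70 + 215) = 6337 + 2*215*285 = 6337 + 122550 = 128887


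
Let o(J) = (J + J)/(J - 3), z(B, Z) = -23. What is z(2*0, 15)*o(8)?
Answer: -368/5 ≈ -73.600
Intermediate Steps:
o(J) = 2*J/(-3 + J) (o(J) = (2*J)/(-3 + J) = 2*J/(-3 + J))
z(2*0, 15)*o(8) = -46*8/(-3 + 8) = -46*8/5 = -23*16/5 = -368/5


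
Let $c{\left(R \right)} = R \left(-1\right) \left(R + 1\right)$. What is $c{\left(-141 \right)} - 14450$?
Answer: $-34190$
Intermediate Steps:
$c{\left(R \right)} = - R \left(1 + R\right)$
$c{\left(-141 \right)} - 14450 = \left(-1\right) \left(-141\right) \left(1 - 141\right) - 14450 = \left(-1\right) \left(-141\right) \left(-140\right) - 14450 = -19740 - 14450 = -34190$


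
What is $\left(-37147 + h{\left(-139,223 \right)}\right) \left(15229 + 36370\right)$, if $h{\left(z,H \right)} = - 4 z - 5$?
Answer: $-1888317004$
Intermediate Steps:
$h{\left(z,H \right)} = -5 - 4 z$
$\left(-37147 + h{\left(-139,223 \right)}\right) \left(15229 + 36370\right) = \left(-37147 - -551\right) \left(15229 + 36370\right) = \left(-37147 + \left(-5 + 556\right)\right) 51599 = \left(-37147 + 551\right) 51599 = \left(-36596\right) 51599 = -1888317004$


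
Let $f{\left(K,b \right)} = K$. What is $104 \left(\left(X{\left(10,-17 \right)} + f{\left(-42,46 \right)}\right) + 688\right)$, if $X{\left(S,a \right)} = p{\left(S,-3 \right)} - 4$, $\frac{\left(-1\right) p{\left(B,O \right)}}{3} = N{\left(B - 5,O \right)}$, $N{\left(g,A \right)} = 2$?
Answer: $66144$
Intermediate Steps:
$p{\left(B,O \right)} = -6$ ($p{\left(B,O \right)} = \left(-3\right) 2 = -6$)
$X{\left(S,a \right)} = -10$ ($X{\left(S,a \right)} = -6 - 4 = -10$)
$104 \left(\left(X{\left(10,-17 \right)} + f{\left(-42,46 \right)}\right) + 688\right) = 104 \left(\left(-10 - 42\right) + 688\right) = 104 \left(-52 + 688\right) = 104 \cdot 636 = 66144$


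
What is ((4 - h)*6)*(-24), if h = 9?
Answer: 720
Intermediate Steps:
((4 - h)*6)*(-24) = ((4 - 1*9)*6)*(-24) = ((4 - 9)*6)*(-24) = -5*6*(-24) = -30*(-24) = 720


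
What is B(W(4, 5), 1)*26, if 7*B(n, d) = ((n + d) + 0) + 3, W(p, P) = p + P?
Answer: 338/7 ≈ 48.286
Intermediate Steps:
W(p, P) = P + p
B(n, d) = 3/7 + d/7 + n/7 (B(n, d) = (((n + d) + 0) + 3)/7 = (((d + n) + 0) + 3)/7 = ((d + n) + 3)/7 = (3 + d + n)/7 = 3/7 + d/7 + n/7)
B(W(4, 5), 1)*26 = (3/7 + (1/7)*1 + (5 + 4)/7)*26 = (3/7 + 1/7 + (1/7)*9)*26 = (3/7 + 1/7 + 9/7)*26 = (13/7)*26 = 338/7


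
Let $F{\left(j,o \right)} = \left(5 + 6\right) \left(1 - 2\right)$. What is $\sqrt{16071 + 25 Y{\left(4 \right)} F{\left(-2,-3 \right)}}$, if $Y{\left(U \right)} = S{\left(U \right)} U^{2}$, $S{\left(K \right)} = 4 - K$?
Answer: $\sqrt{16071} \approx 126.77$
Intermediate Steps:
$Y{\left(U \right)} = U^{2} \left(4 - U\right)$ ($Y{\left(U \right)} = \left(4 - U\right) U^{2} = U^{2} \left(4 - U\right)$)
$F{\left(j,o \right)} = -11$ ($F{\left(j,o \right)} = 11 \left(-1\right) = -11$)
$\sqrt{16071 + 25 Y{\left(4 \right)} F{\left(-2,-3 \right)}} = \sqrt{16071 + 25 \cdot 4^{2} \left(4 - 4\right) \left(-11\right)} = \sqrt{16071 + 25 \cdot 16 \left(4 - 4\right) \left(-11\right)} = \sqrt{16071 + 25 \cdot 16 \cdot 0 \left(-11\right)} = \sqrt{16071 + 25 \cdot 0 \left(-11\right)} = \sqrt{16071 + 0 \left(-11\right)} = \sqrt{16071 + 0} = \sqrt{16071}$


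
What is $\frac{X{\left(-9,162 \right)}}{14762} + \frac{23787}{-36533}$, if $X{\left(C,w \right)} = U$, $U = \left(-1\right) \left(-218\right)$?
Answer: $- \frac{171589750}{269650073} \approx -0.63634$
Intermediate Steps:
$U = 218$
$X{\left(C,w \right)} = 218$
$\frac{X{\left(-9,162 \right)}}{14762} + \frac{23787}{-36533} = \frac{218}{14762} + \frac{23787}{-36533} = 218 \cdot \frac{1}{14762} + 23787 \left(- \frac{1}{36533}\right) = \frac{109}{7381} - \frac{23787}{36533} = - \frac{171589750}{269650073}$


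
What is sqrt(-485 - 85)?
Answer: I*sqrt(570) ≈ 23.875*I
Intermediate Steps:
sqrt(-485 - 85) = sqrt(-570) = I*sqrt(570)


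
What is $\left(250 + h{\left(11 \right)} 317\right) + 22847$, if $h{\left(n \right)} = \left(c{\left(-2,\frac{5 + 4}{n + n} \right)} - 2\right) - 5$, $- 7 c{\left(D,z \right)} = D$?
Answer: $\frac{146780}{7} \approx 20969.0$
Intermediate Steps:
$c{\left(D,z \right)} = - \frac{D}{7}$
$h{\left(n \right)} = - \frac{47}{7}$ ($h{\left(n \right)} = \left(\left(- \frac{1}{7}\right) \left(-2\right) - 2\right) - 5 = \left(\frac{2}{7} - 2\right) - 5 = - \frac{12}{7} - 5 = - \frac{47}{7}$)
$\left(250 + h{\left(11 \right)} 317\right) + 22847 = \left(250 - \frac{14899}{7}\right) + 22847 = - \frac{13149}{7} + 22847 = \frac{146780}{7}$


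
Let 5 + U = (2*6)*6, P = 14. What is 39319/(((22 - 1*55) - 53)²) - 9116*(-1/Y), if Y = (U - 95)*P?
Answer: -6501111/362404 ≈ -17.939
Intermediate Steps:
U = 67 (U = -5 + (2*6)*6 = -5 + 12*6 = -5 + 72 = 67)
Y = -392 (Y = (67 - 95)*14 = -28*14 = -392)
39319/(((22 - 1*55) - 53)²) - 9116*(-1/Y) = 39319/(((22 - 1*55) - 53)²) - 9116/((-1*(-392))) = 39319/(((22 - 55) - 53)²) - 9116/392 = 39319/((-33 - 53)²) - 9116*1/392 = 39319/((-86)²) - 2279/98 = 39319/7396 - 2279/98 = -6501111/362404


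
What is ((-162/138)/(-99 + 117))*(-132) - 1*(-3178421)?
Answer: 73103881/23 ≈ 3.1784e+6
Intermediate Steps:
((-162/138)/(-99 + 117))*(-132) - 1*(-3178421) = (-162*1/138/18)*(-132) + 3178421 = -27/23*1/18*(-132) + 3178421 = -3/46*(-132) + 3178421 = 198/23 + 3178421 = 73103881/23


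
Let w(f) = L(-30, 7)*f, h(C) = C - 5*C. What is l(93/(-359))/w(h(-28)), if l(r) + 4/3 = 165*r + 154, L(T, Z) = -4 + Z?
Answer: 118387/361872 ≈ 0.32715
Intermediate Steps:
h(C) = -4*C
w(f) = 3*f (w(f) = (-4 + 7)*f = 3*f)
l(r) = 458/3 + 165*r (l(r) = -4/3 + (165*r + 154) = -4/3 + (154 + 165*r) = 458/3 + 165*r)
l(93/(-359))/w(h(-28)) = (458/3 + 165*(93/(-359)))/((3*(-4*(-28)))) = (458/3 + 165*(93*(-1/359)))/((3*112)) = (458/3 + 165*(-93/359))/336 = (458/3 - 15345/359)*(1/336) = (118387/1077)*(1/336) = 118387/361872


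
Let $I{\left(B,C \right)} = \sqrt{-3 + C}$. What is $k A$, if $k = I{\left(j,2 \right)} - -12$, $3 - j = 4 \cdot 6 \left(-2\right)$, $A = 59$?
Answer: $708 + 59 i \approx 708.0 + 59.0 i$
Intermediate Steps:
$j = 51$ ($j = 3 - 4 \cdot 6 \left(-2\right) = 3 - 24 \left(-2\right) = 3 - -48 = 3 + 48 = 51$)
$k = 12 + i$ ($k = \sqrt{-3 + 2} - -12 = \sqrt{-1} + 12 = i + 12 = 12 + i \approx 12.0 + 1.0 i$)
$k A = \left(12 + i\right) 59 = 708 + 59 i$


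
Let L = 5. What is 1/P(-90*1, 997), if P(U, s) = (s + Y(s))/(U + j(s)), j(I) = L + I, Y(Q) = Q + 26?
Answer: 228/505 ≈ 0.45149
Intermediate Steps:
Y(Q) = 26 + Q
j(I) = 5 + I
P(U, s) = (26 + 2*s)/(5 + U + s) (P(U, s) = (s + (26 + s))/(U + (5 + s)) = (26 + 2*s)/(5 + U + s))
1/P(-90*1, 997) = 1/(2*(13 + 997)/(5 - 90*1 + 997)) = 1/(2*1010/(5 - 90 + 997)) = 1/(2*1010/912) = 1/(2*(1/912)*1010) = 1/(505/228) = 228/505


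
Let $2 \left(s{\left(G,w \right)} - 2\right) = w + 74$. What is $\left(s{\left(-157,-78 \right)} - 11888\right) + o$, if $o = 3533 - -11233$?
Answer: $2878$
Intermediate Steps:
$o = 14766$ ($o = 3533 + 11233 = 14766$)
$s{\left(G,w \right)} = 39 + \frac{w}{2}$ ($s{\left(G,w \right)} = 2 + \frac{w + 74}{2} = 2 + \frac{74 + w}{2} = 2 + \left(37 + \frac{w}{2}\right) = 39 + \frac{w}{2}$)
$\left(s{\left(-157,-78 \right)} - 11888\right) + o = \left(\left(39 + \frac{1}{2} \left(-78\right)\right) - 11888\right) + 14766 = \left(\left(39 - 39\right) - 11888\right) + 14766 = \left(0 - 11888\right) + 14766 = -11888 + 14766 = 2878$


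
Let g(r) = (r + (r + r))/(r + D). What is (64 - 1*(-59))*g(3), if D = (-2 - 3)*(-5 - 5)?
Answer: 1107/53 ≈ 20.887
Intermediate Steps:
D = 50 (D = -5*(-10) = 50)
g(r) = 3*r/(50 + r) (g(r) = (r + (r + r))/(r + 50) = (r + 2*r)/(50 + r) = (3*r)/(50 + r) = 3*r/(50 + r))
(64 - 1*(-59))*g(3) = (64 - 1*(-59))*(3*3/(50 + 3)) = (64 + 59)*(3*3/53) = 123*(3*3*(1/53)) = 123*(9/53) = 1107/53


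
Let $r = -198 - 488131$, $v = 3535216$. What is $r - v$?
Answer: $-4023545$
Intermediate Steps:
$r = -488329$ ($r = -198 - 488131 = -488329$)
$r - v = -488329 - 3535216 = -4023545$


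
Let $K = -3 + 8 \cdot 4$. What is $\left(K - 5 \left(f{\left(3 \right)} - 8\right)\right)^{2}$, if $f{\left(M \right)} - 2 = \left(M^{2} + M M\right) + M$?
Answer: $2116$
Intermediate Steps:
$K = 29$ ($K = -3 + 32 = 29$)
$f{\left(M \right)} = 2 + M + 2 M^{2}$ ($f{\left(M \right)} = 2 + \left(\left(M^{2} + M M\right) + M\right) = 2 + \left(\left(M^{2} + M^{2}\right) + M\right) = 2 + \left(2 M^{2} + M\right) = 2 + \left(M + 2 M^{2}\right) = 2 + M + 2 M^{2}$)
$\left(K - 5 \left(f{\left(3 \right)} - 8\right)\right)^{2} = \left(29 - 5 \left(\left(2 + 3 + 2 \cdot 3^{2}\right) - 8\right)\right)^{2} = \left(29 - 5 \left(\left(2 + 3 + 2 \cdot 9\right) - 8\right)\right)^{2} = \left(29 - 5 \left(\left(2 + 3 + 18\right) - 8\right)\right)^{2} = \left(29 - 5 \left(23 - 8\right)\right)^{2} = \left(29 - 75\right)^{2} = \left(-46\right)^{2} = 2116$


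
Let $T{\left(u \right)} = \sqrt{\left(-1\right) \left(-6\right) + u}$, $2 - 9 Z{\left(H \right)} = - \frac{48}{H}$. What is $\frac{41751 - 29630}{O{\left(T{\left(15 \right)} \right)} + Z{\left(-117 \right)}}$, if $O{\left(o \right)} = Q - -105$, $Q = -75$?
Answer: $\frac{4254471}{10592} \approx 401.67$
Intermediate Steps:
$Z{\left(H \right)} = \frac{2}{9} + \frac{16}{3 H}$ ($Z{\left(H \right)} = \frac{2}{9} - \frac{\left(-48\right) \frac{1}{H}}{9} = \frac{2}{9} + \frac{16}{3 H}$)
$T{\left(u \right)} = \sqrt{6 + u}$
$O{\left(o \right)} = 30$ ($O{\left(o \right)} = -75 - -105 = -75 + 105 = 30$)
$\frac{41751 - 29630}{O{\left(T{\left(15 \right)} \right)} + Z{\left(-117 \right)}} = \frac{41751 - 29630}{30 + \frac{2 \left(24 - 117\right)}{9 \left(-117\right)}} = \frac{12121}{30 + \frac{2}{9} \left(- \frac{1}{117}\right) \left(-93\right)} = \frac{12121}{30 + \frac{62}{351}} = \frac{12121}{\frac{10592}{351}} = 12121 \cdot \frac{351}{10592} = \frac{4254471}{10592}$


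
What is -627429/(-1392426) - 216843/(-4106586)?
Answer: 169046804/335806737 ≈ 0.50340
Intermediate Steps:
-627429/(-1392426) - 216843/(-4106586) = -627429*(-1/1392426) - 216843*(-1/4106586) = 209143/464142 + 6571/124442 = 169046804/335806737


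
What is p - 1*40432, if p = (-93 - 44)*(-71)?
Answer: -30705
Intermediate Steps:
p = 9727 (p = -137*(-71) = 9727)
p - 1*40432 = 9727 - 1*40432 = 9727 - 40432 = -30705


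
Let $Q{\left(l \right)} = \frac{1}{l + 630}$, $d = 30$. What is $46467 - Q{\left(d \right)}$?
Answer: $\frac{30668219}{660} \approx 46467.0$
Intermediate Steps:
$Q{\left(l \right)} = \frac{1}{630 + l}$
$46467 - Q{\left(d \right)} = 46467 - \frac{1}{630 + 30} = 46467 - \frac{1}{660} = \frac{30668219}{660}$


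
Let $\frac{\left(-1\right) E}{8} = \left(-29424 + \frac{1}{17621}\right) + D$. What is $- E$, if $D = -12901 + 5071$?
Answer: $- \frac{5251621864}{17621} \approx -2.9803 \cdot 10^{5}$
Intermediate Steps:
$D = -7830$
$E = \frac{5251621864}{17621}$ ($E = - 8 \left(\left(-29424 + \frac{1}{17621}\right) - 7830\right) = - 8 \left(- \frac{518480303}{17621} - 7830\right) = \left(-8\right) \left(- \frac{656452733}{17621}\right) = \frac{5251621864}{17621} \approx 2.9803 \cdot 10^{5}$)
$- E = \left(-1\right) \frac{5251621864}{17621} = - \frac{5251621864}{17621}$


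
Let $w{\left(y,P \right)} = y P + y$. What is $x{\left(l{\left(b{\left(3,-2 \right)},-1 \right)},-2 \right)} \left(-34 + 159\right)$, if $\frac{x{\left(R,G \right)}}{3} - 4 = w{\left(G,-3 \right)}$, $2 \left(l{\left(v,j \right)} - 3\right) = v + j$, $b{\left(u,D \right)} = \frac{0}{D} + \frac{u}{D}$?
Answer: $3000$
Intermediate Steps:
$w{\left(y,P \right)} = y + P y$ ($w{\left(y,P \right)} = P y + y = y + P y$)
$b{\left(u,D \right)} = \frac{u}{D}$ ($b{\left(u,D \right)} = 0 + \frac{u}{D} = \frac{u}{D}$)
$l{\left(v,j \right)} = 3 + \frac{j}{2} + \frac{v}{2}$ ($l{\left(v,j \right)} = 3 + \frac{v + j}{2} = 3 + \frac{j + v}{2} = 3 + \left(\frac{j}{2} + \frac{v}{2}\right) = 3 + \frac{j}{2} + \frac{v}{2}$)
$x{\left(R,G \right)} = 12 - 6 G$ ($x{\left(R,G \right)} = 12 + 3 G \left(1 - 3\right) = 12 + 3 G \left(-2\right) = 12 + 3 \left(- 2 G\right) = 12 - 6 G$)
$x{\left(l{\left(b{\left(3,-2 \right)},-1 \right)},-2 \right)} \left(-34 + 159\right) = \left(12 - -12\right) \left(-34 + 159\right) = \left(12 + 12\right) 125 = 24 \cdot 125 = 3000$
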